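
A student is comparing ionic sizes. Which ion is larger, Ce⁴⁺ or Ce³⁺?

Ce³⁺

Same element, different charge: the more highly charged cation has fewer electrons and a greater effective nuclear charge per electron, making Ce⁴⁺ the smallest.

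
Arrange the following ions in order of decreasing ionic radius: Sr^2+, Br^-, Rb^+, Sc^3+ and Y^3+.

Br^- > Rb^+ > Sr^2+ > Y^3+ > Sc^3+

Tabulating Z and e⁻: Sc^3+: 18 e⁻, Z=21, Y^3+: 36 e⁻, Z=39, Sr^2+: 36 e⁻, Z=38, Rb^+: 36 e⁻, Z=37, Br^-: 36 e⁻, Z=35. Sc^3+ < Y^3+ (same group, 1 shell fewer); Y^3+ < Sr^2+ (isoelectronic, higher Z=39 is smaller); Sr^2+ < Rb^+ (isoelectronic, higher Z=38 is smaller); Rb^+ < Br^- (isoelectronic, higher Z=37 is smaller).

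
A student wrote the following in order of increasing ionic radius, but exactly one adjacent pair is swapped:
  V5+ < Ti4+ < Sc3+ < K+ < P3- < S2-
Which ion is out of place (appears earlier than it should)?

P3-

Compare adjacent ions: they are isoelectronic (18 e⁻) and S has more protons than P (16 vs 15), making S2- smaller — yet in this increasing list P3- sits before S2-. Nothing else is reversed, so P3- should move one place to the right.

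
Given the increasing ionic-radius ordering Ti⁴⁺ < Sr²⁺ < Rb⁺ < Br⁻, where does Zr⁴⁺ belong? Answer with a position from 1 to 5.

2

First list Z and electron count for each: Ti⁴⁺ (Z=22, 18 e⁻), Zr⁴⁺ (Z=40, 36 e⁻), Sr²⁺ (Z=38, 36 e⁻), Rb⁺ (Z=37, 36 e⁻), Br⁻ (Z=35, 36 e⁻). Ti⁴⁺ < Zr⁴⁺ (same group, 1 shell fewer); Zr⁴⁺ < Sr²⁺ (isoelectronic, higher Z=40 is smaller); Sr²⁺ < Rb⁺ (isoelectronic, higher Z=38 is smaller); Rb⁺ < Br⁻ (isoelectronic, higher Z=37 is smaller).
Putting Zr⁴⁺ in gives Ti⁴⁺ < Zr⁴⁺ < Sr²⁺ < Rb⁺ < Br⁻; it lands at slot 2.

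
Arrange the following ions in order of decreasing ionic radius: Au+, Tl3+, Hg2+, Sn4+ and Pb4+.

Au+ > Hg2+ > Tl3+ > Pb4+ > Sn4+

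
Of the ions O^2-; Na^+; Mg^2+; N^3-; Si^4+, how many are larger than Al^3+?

4

Isoelectronic series (10 e⁻ each). Size is set by nuclear charge: more protons means a smaller ion. Si^4+ (Z=14), Al^3+ (Z=13), Mg^2+ (Z=12), Na^+ (Z=11), O^2- (Z=8), N^3- (Z=7).
Ordering all of them (including Al^3+) by radius gives Si^4+ < Al^3+ < Mg^2+ < Na^+ < O^2- < N^3-. So 4 are larger.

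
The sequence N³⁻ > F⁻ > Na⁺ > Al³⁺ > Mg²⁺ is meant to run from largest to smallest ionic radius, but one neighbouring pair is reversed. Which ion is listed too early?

Check each adjacent pair. Al³⁺ and Mg²⁺ are reversed: they are isoelectronic (10 e⁻) and Al has more protons than Mg (13 vs 12), making Al³⁺ smaller. No other neighbouring pair contradicts the periodic trends, so Al³⁺ is the ion listed too early.

Al³⁺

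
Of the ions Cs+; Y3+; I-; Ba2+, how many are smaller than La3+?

Tabulating Z and e⁻: Y3+ has 36 e⁻ (Z=39), La3+ has 54 e⁻ (Z=57), Ba2+ has 54 e⁻ (Z=56), Cs+ has 54 e⁻ (Z=55), I- has 54 e⁻ (Z=53). Y3+ < La3+ (same group, 1 shell fewer); La3+ < Ba2+ (both 54 e⁻, Z=57>56); Ba2+ < Cs+ (both 54 e⁻, Z=56>55); Cs+ < I- (both 54 e⁻, Z=55>53).
Overall: Y3+ < La3+ < Ba2+ < Cs+ < I-. La3+ has 1 below it and 3 above. Count: 1.

1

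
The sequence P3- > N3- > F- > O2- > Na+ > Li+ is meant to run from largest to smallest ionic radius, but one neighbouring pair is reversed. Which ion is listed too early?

Compare adjacent ions: both have 10 electrons but Z(F)=9 > Z(O)=8, so F- should be the smaller of the two — yet in this decreasing list F- sits before O2-. Nothing else is reversed, so F- should move one place to the right.

F-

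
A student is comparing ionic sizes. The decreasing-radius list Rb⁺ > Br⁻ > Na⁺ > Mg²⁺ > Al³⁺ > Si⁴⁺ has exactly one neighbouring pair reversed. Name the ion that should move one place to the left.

Br⁻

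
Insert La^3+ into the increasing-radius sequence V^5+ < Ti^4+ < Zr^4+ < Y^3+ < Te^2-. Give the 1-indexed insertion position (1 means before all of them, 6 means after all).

First list Z and electron count for each: V^5+ has 18 e⁻ (Z=23), Ti^4+ has 18 e⁻ (Z=22), Zr^4+ has 36 e⁻ (Z=40), Y^3+ has 36 e⁻ (Z=39), La^3+ has 54 e⁻ (Z=57), Te^2- has 54 e⁻ (Z=52). V^5+ < Ti^4+ (isoelectronic, higher Z=23 is smaller); Ti^4+ < Zr^4+ (same group, period 4 vs 5); Zr^4+ < Y^3+ (both 36 e⁻, Z=40>39); Y^3+ < La^3+ (same group, 1 shell fewer); La^3+ < Te^2- (isoelectronic, higher Z=57 is smaller).
With La^3+ included the full order is V^5+ < Ti^4+ < Zr^4+ < Y^3+ < La^3+ < Te^2-, so it takes position 5.

5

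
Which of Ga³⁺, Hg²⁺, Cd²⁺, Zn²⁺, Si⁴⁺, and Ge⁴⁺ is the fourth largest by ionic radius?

Tabulating Z and e⁻: Si⁴⁺ (Z=14, 10 e⁻), Ge⁴⁺ (Z=32, 28 e⁻), Ga³⁺ (Z=31, 28 e⁻), Zn²⁺ (Z=30, 28 e⁻), Cd²⁺ (Z=48, 46 e⁻), Hg²⁺ (Z=80, 78 e⁻). Si⁴⁺ < Ge⁴⁺ (same group, period 3 vs 4); Ge⁴⁺ < Ga³⁺ (isoelectronic, higher Z=32 is smaller); Ga³⁺ < Zn²⁺ (isoelectronic, higher Z=31 is smaller); Zn²⁺ < Cd²⁺ (same group, 1 shell fewer); Cd²⁺ < Hg²⁺ (same group, period 5 vs 6).
So the order is Si⁴⁺ < Ge⁴⁺ < Ga³⁺ < Zn²⁺ < Cd²⁺ < Hg²⁺; the 4th-largest ion is Ga³⁺.

Ga³⁺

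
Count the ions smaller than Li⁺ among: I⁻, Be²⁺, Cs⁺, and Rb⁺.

1

Electron counts and nuclear charges: Be²⁺: 2 e⁻, Z=4, Li⁺: 2 e⁻, Z=3, Rb⁺: 36 e⁻, Z=37, Cs⁺: 54 e⁻, Z=55, I⁻: 54 e⁻, Z=53. Be²⁺ < Li⁺ (both 2 e⁻, Z=4>3); Li⁺ < Rb⁺ (same group, 3 shells fewer); Rb⁺ < Cs⁺ (same group, 1 shell fewer); Cs⁺ < I⁻ (isoelectronic, higher Z=55 is smaller).
Placing each against Li⁺: smaller — Be²⁺; larger — Rb⁺, Cs⁺, I⁻. That's 1.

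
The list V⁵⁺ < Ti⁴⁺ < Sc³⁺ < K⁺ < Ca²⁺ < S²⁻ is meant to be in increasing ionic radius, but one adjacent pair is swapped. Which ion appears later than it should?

Ca²⁺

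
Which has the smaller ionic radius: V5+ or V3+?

These are all V ions. Removing more electrons (higher positive charge) pulls the remaining electrons in closer, so V5+ is smallest and V3+ is largest.

V5+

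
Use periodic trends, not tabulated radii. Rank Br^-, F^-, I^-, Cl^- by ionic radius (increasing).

These ions sit in one column with identical charge. Each step down the periodic table adds a principal shell, increasing the radius.

F^- < Cl^- < Br^- < I^-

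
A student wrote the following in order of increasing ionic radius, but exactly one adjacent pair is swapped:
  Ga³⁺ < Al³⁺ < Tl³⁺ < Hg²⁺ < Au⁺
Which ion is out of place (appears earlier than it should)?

Ga³⁺

Check each adjacent pair. Ga³⁺ and Al³⁺ are reversed: both in group 13 with the same charge; Al³⁺ (period 3) has the smaller radius. No other neighbouring pair contradicts the periodic trends, so Ga³⁺ is the ion listed too early.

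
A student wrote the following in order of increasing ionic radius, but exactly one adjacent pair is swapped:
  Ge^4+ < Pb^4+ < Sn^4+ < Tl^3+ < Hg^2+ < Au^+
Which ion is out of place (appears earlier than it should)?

Pb^4+

Compare adjacent ions: same group and charge — period 5 sits above period 6, so Sn^4+ is smaller — yet in this increasing list Pb^4+ sits before Sn^4+. Nothing else is reversed, so Pb^4+ should move one place to the right.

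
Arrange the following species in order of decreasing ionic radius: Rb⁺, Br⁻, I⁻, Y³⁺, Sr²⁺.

Tabulating Z and e⁻: Y³⁺ has 36 e⁻ (Z=39), Sr²⁺ has 36 e⁻ (Z=38), Rb⁺ has 36 e⁻ (Z=37), Br⁻ has 36 e⁻ (Z=35), I⁻ has 54 e⁻ (Z=53). Y³⁺ < Sr²⁺ (isoelectronic, higher Z=39 is smaller); Sr²⁺ < Rb⁺ (both 36 e⁻, Z=38>37); Rb⁺ < Br⁻ (isoelectronic, higher Z=37 is smaller); Br⁻ < I⁻ (same group, 1 shell fewer).

I⁻ > Br⁻ > Rb⁺ > Sr²⁺ > Y³⁺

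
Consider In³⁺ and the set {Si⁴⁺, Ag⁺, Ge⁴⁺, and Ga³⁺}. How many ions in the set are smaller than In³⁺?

Electron counts and nuclear charges: Si⁴⁺: 10 e⁻, Z=14, Ge⁴⁺: 28 e⁻, Z=32, Ga³⁺: 28 e⁻, Z=31, In³⁺: 46 e⁻, Z=49, Ag⁺: 46 e⁻, Z=47. Si⁴⁺ < Ge⁴⁺ (same group, 1 shell fewer); Ge⁴⁺ < Ga³⁺ (isoelectronic, higher Z=32 is smaller); Ga³⁺ < In³⁺ (same group, period 4 vs 5); In³⁺ < Ag⁺ (both 46 e⁻, Z=49>47).
Relative to In³⁺, the ions that are smaller are Si⁴⁺, Ge⁴⁺, Ga³⁺. That's 3.

3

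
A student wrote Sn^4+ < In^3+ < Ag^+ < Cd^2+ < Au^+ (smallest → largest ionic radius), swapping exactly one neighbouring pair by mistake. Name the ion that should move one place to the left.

Cd^2+

The pair Ag^+, Cd^2+ is the wrong way round — they are isoelectronic (46 e⁻) and Cd has more protons than Ag (48 vs 47), making Cd^2+ smaller. All other adjacent pairs agree with periodic trends, so Cd^2+ is the misplaced ion.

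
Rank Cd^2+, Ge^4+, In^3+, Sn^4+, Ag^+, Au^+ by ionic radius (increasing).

First list Z and electron count for each: Ge^4+ (Z=32, 28 e⁻), Sn^4+ (Z=50, 46 e⁻), In^3+ (Z=49, 46 e⁻), Cd^2+ (Z=48, 46 e⁻), Ag^+ (Z=47, 46 e⁻), Au^+ (Z=79, 78 e⁻). Ge^4+ < Sn^4+ (same group, period 4 vs 5); Sn^4+ < In^3+ (isoelectronic, higher Z=50 is smaller); In^3+ < Cd^2+ (both 46 e⁻, Z=49>48); Cd^2+ < Ag^+ (isoelectronic, higher Z=48 is smaller); Ag^+ < Au^+ (same group, period 5 vs 6).

Ge^4+ < Sn^4+ < In^3+ < Cd^2+ < Ag^+ < Au^+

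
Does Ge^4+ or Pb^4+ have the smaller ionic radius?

All are in the same group with charge +4. Radius grows down the group as n (the outermost shell) increases.

Ge^4+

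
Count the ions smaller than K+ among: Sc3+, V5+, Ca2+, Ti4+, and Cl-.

4

Each ion has 18 electrons. The ranking follows nuclear charge in reverse — greater Z gives a smaller radius. V5+ (Z=23), Ti4+ (Z=22), Sc3+ (Z=21), Ca2+ (Z=20), K+ (Z=19), Cl- (Z=17).
Ordering all of them (including K+) by radius gives V5+ < Ti4+ < Sc3+ < Ca2+ < K+ < Cl-. Count: 4.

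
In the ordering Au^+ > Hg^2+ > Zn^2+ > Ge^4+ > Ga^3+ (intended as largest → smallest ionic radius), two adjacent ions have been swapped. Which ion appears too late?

Ga^3+

Scanning neighbour by neighbour, only Ge^4+/Ga^3+ violates a trend: Ge^4+ and Ga^3+ share 28 electrons; the higher nuclear charge on Ge (Z=32) contracts it more, so Ge^4+ < Ga^3+. That makes Ga^3+ the one sitting a position late relative to where it belongs.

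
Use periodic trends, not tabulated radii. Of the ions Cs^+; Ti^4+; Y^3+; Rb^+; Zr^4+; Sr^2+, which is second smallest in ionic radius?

Electron counts and nuclear charges: Ti^4+ (Z=22, 18 e⁻), Zr^4+ (Z=40, 36 e⁻), Y^3+ (Z=39, 36 e⁻), Sr^2+ (Z=38, 36 e⁻), Rb^+ (Z=37, 36 e⁻), Cs^+ (Z=55, 54 e⁻). Ti^4+ < Zr^4+ (same group, period 4 vs 5); Zr^4+ < Y^3+ (both 36 e⁻, Z=40>39); Y^3+ < Sr^2+ (both 36 e⁻, Z=39>38); Sr^2+ < Rb^+ (isoelectronic, higher Z=38 is smaller); Rb^+ < Cs^+ (same group, period 5 vs 6).
Full ascending order: Ti^4+ < Zr^4+ < Y^3+ < Sr^2+ < Rb^+ < Cs^+. Counting from the smallest, position 2 is Zr^4+.

Zr^4+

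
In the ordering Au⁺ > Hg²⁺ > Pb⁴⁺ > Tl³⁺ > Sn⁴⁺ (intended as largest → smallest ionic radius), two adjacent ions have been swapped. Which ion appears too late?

Check each adjacent pair. Pb⁴⁺ and Tl³⁺ are reversed: they are isoelectronic (78 e⁻) and Pb has more protons than Tl (82 vs 81), making Pb⁴⁺ smaller. No other neighbouring pair contradicts the periodic trends, so Tl³⁺ is the ion listed too late.

Tl³⁺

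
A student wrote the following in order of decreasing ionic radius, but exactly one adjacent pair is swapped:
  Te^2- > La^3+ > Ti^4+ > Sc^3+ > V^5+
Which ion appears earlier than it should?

Ti^4+

Check each adjacent pair. Ti^4+ and Sc^3+ are reversed: Ti^4+ and Sc^3+ share 18 electrons; the higher nuclear charge on Ti (Z=22) contracts it more, so Ti^4+ < Sc^3+. No other neighbouring pair contradicts the periodic trends, so Ti^4+ is the ion listed too early.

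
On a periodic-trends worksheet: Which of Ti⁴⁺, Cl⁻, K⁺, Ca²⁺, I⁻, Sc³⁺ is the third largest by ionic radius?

K⁺

Ti⁴⁺ (Z=22, 18 e⁻), Sc³⁺ (Z=21, 18 e⁻), Ca²⁺ (Z=20, 18 e⁻), K⁺ (Z=19, 18 e⁻), Cl⁻ (Z=17, 18 e⁻), I⁻ (Z=53, 54 e⁻). Ti⁴⁺ < Sc³⁺ (isoelectronic, higher Z=22 is smaller); Sc³⁺ < Ca²⁺ (both 18 e⁻, Z=21>20); Ca²⁺ < K⁺ (isoelectronic, higher Z=20 is smaller); K⁺ < Cl⁻ (isoelectronic, higher Z=19 is smaller); Cl⁻ < I⁻ (same group, period 3 vs 5).
Ordering: Ti⁴⁺ < Sc³⁺ < Ca²⁺ < K⁺ < Cl⁻ < I⁻. The third largest is K⁺.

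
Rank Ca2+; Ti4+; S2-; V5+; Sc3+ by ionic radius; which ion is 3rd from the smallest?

All of these have 18 electrons (isoelectronic). With the same electron cloud, the ion with the most protons pulls it in tightest. Nuclear charges: V5+ (Z=23), Ti4+ (Z=22), Sc3+ (Z=21), Ca2+ (Z=20), S2- (Z=16). Highest Z is smallest.
Full ascending order: V5+ < Ti4+ < Sc3+ < Ca2+ < S2-. Counting from the smallest, position 3 is Sc3+.

Sc3+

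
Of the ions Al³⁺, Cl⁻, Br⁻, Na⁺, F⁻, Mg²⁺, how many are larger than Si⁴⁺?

Electron counts and nuclear charges: Si⁴⁺: 10 e⁻, Z=14, Al³⁺: 10 e⁻, Z=13, Mg²⁺: 10 e⁻, Z=12, Na⁺: 10 e⁻, Z=11, F⁻: 10 e⁻, Z=9, Cl⁻: 18 e⁻, Z=17, Br⁻: 36 e⁻, Z=35. Si⁴⁺ < Al³⁺ (isoelectronic, higher Z=14 is smaller); Al³⁺ < Mg²⁺ (isoelectronic, higher Z=13 is smaller); Mg²⁺ < Na⁺ (both 10 e⁻, Z=12>11); Na⁺ < F⁻ (isoelectronic, higher Z=11 is smaller); F⁻ < Cl⁻ (same group, period 2 vs 3); Cl⁻ < Br⁻ (same group, 1 shell fewer).
Relative to Si⁴⁺, the ions that are larger are Al³⁺, Mg²⁺, Na⁺, F⁻, Cl⁻, Br⁻. That's 6.

6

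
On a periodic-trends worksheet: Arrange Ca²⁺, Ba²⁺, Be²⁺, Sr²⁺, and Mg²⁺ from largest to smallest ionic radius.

All are in the same group with charge +2. Radius grows down the group as n (the outermost shell) increases.

Ba²⁺ > Sr²⁺ > Ca²⁺ > Mg²⁺ > Be²⁺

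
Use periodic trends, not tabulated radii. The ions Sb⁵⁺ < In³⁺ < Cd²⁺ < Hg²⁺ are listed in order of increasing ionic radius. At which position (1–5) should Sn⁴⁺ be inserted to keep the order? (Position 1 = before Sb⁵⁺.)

First list Z and electron count for each: Sb⁵⁺ has 46 e⁻ (Z=51), Sn⁴⁺ has 46 e⁻ (Z=50), In³⁺ has 46 e⁻ (Z=49), Cd²⁺ has 46 e⁻ (Z=48), Hg²⁺ has 78 e⁻ (Z=80). Sb⁵⁺ < Sn⁴⁺ (both 46 e⁻, Z=51>50); Sn⁴⁺ < In³⁺ (both 46 e⁻, Z=50>49); In³⁺ < Cd²⁺ (isoelectronic, higher Z=49 is smaller); Cd²⁺ < Hg²⁺ (same group, period 5 vs 6).
Merged order: Sb⁵⁺ < Sn⁴⁺ < In³⁺ < Cd²⁺ < Hg²⁺ — Sn⁴⁺ is number 2.

2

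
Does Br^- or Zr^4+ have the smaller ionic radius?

Zr^4+

All of these have 36 electrons (isoelectronic). With the same electron cloud, the ion with the most protons pulls it in tightest. Nuclear charges: Zr^4+ (Z=40), Br^- (Z=35). Highest Z is smallest.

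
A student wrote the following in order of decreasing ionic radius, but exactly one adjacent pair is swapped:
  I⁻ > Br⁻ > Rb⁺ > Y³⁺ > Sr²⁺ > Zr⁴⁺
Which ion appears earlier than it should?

Scanning neighbour by neighbour, only Y³⁺/Sr²⁺ violates a trend: they are isoelectronic (36 e⁻) and Y has more protons than Sr (39 vs 38), making Y³⁺ smaller. That makes Y³⁺ the one sitting a position early relative to where it belongs.

Y³⁺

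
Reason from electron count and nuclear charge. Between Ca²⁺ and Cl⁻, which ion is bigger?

Cl⁻

Each ion has 18 electrons. The ranking follows nuclear charge in reverse — greater Z gives a smaller radius. Ca²⁺ (Z=20), Cl⁻ (Z=17).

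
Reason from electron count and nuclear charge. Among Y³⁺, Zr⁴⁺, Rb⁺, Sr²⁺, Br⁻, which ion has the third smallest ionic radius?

Each ion has 36 electrons. The ranking follows nuclear charge in reverse — greater Z gives a smaller radius. Zr⁴⁺ (Z=40), Y³⁺ (Z=39), Sr²⁺ (Z=38), Rb⁺ (Z=37), Br⁻ (Z=35).
Full ascending order: Zr⁴⁺ < Y³⁺ < Sr²⁺ < Rb⁺ < Br⁻. Counting from the smallest, position 3 is Sr²⁺.

Sr²⁺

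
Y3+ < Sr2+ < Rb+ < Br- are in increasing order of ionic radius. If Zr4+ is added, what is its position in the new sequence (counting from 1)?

Isoelectronic series (36 e⁻ each). Size is set by nuclear charge: more protons means a smaller ion. Zr4+ (Z=40), Y3+ (Z=39), Sr2+ (Z=38), Rb+ (Z=37), Br- (Z=35).
Merged order: Zr4+ < Y3+ < Sr2+ < Rb+ < Br- — Zr4+ is number 1.

1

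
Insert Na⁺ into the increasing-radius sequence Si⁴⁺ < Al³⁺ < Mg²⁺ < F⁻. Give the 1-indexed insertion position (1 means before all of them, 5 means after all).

Each ion has 10 electrons. The ranking follows nuclear charge in reverse — greater Z gives a smaller radius. Si⁴⁺ (Z=14), Al³⁺ (Z=13), Mg²⁺ (Z=12), Na⁺ (Z=11), F⁻ (Z=9).
With Na⁺ included the full order is Si⁴⁺ < Al³⁺ < Mg²⁺ < Na⁺ < F⁻, so it takes position 4.

4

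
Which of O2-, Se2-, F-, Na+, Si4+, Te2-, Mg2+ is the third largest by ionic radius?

O2-

Tabulating Z and e⁻: Si4+: 10 e⁻, Z=14, Mg2+: 10 e⁻, Z=12, Na+: 10 e⁻, Z=11, F-: 10 e⁻, Z=9, O2-: 10 e⁻, Z=8, Se2-: 36 e⁻, Z=34, Te2-: 54 e⁻, Z=52. Si4+ < Mg2+ (isoelectronic, higher Z=14 is smaller); Mg2+ < Na+ (both 10 e⁻, Z=12>11); Na+ < F- (both 10 e⁻, Z=11>9); F- < O2- (isoelectronic, higher Z=9 is smaller); O2- < Se2- (same group, 2 shells fewer); Se2- < Te2- (same group, period 4 vs 5).
That gives Si4+ < Mg2+ < Na+ < F- < O2- < Se2- < Te2-. From the largest end, number 3 is O2-.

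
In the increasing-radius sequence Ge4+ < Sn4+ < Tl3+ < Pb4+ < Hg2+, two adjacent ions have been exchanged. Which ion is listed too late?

The pair Tl3+, Pb4+ is the wrong way round — Pb4+ and Tl3+ share 78 electrons; the higher nuclear charge on Pb (Z=82) contracts it more, so Pb4+ < Tl3+. All other adjacent pairs agree with periodic trends, so Pb4+ is the misplaced ion.

Pb4+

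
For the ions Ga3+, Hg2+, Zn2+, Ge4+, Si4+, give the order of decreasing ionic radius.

Tabulating Z and e⁻: Si4+ has 10 e⁻ (Z=14), Ge4+ has 28 e⁻ (Z=32), Ga3+ has 28 e⁻ (Z=31), Zn2+ has 28 e⁻ (Z=30), Hg2+ has 78 e⁻ (Z=80). Si4+ < Ge4+ (same group, period 3 vs 4); Ge4+ < Ga3+ (both 28 e⁻, Z=32>31); Ga3+ < Zn2+ (both 28 e⁻, Z=31>30); Zn2+ < Hg2+ (same group, 2 shells fewer).

Hg2+ > Zn2+ > Ga3+ > Ge4+ > Si4+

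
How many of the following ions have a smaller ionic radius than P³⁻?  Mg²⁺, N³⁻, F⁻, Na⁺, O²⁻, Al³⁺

6

Electron counts and nuclear charges: Al³⁺ (Z=13, 10 e⁻), Mg²⁺ (Z=12, 10 e⁻), Na⁺ (Z=11, 10 e⁻), F⁻ (Z=9, 10 e⁻), O²⁻ (Z=8, 10 e⁻), N³⁻ (Z=7, 10 e⁻), P³⁻ (Z=15, 18 e⁻). Al³⁺ < Mg²⁺ (isoelectronic, higher Z=13 is smaller); Mg²⁺ < Na⁺ (both 10 e⁻, Z=12>11); Na⁺ < F⁻ (isoelectronic, higher Z=11 is smaller); F⁻ < O²⁻ (isoelectronic, higher Z=9 is smaller); O²⁻ < N³⁻ (both 10 e⁻, Z=8>7); N³⁻ < P³⁻ (same group, 1 shell fewer).
Placing each against P³⁻: smaller — Al³⁺, Mg²⁺, Na⁺, F⁻, O²⁻, N³⁻; larger — none. So 6 are smaller.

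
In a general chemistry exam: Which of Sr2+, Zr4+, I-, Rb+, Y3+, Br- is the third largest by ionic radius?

Tabulating Z and e⁻: Zr4+ has 36 e⁻ (Z=40), Y3+ has 36 e⁻ (Z=39), Sr2+ has 36 e⁻ (Z=38), Rb+ has 36 e⁻ (Z=37), Br- has 36 e⁻ (Z=35), I- has 54 e⁻ (Z=53). Zr4+ < Y3+ (isoelectronic, higher Z=40 is smaller); Y3+ < Sr2+ (both 36 e⁻, Z=39>38); Sr2+ < Rb+ (both 36 e⁻, Z=38>37); Rb+ < Br- (isoelectronic, higher Z=37 is smaller); Br- < I- (same group, 1 shell fewer).
Full ascending order: Zr4+ < Y3+ < Sr2+ < Rb+ < Br- < I-. Counting from the largest, position 3 is Rb+.

Rb+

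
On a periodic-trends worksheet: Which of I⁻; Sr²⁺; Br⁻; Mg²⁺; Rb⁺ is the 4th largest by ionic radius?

Work out protons and electrons: Mg²⁺ (Z=12, 10 e⁻), Sr²⁺ (Z=38, 36 e⁻), Rb⁺ (Z=37, 36 e⁻), Br⁻ (Z=35, 36 e⁻), I⁻ (Z=53, 54 e⁻). Mg²⁺ < Sr²⁺ (same group, 2 shells fewer); Sr²⁺ < Rb⁺ (isoelectronic, higher Z=38 is smaller); Rb⁺ < Br⁻ (both 36 e⁻, Z=37>35); Br⁻ < I⁻ (same group, period 4 vs 5).
Ordering: Mg²⁺ < Sr²⁺ < Rb⁺ < Br⁻ < I⁻. The 4th largest is Sr²⁺.

Sr²⁺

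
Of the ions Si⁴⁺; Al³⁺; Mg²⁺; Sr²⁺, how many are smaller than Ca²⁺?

3

Tabulating Z and e⁻: Si⁴⁺: 10 e⁻, Z=14, Al³⁺: 10 e⁻, Z=13, Mg²⁺: 10 e⁻, Z=12, Ca²⁺: 18 e⁻, Z=20, Sr²⁺: 36 e⁻, Z=38. Si⁴⁺ < Al³⁺ (isoelectronic, higher Z=14 is smaller); Al³⁺ < Mg²⁺ (isoelectronic, higher Z=13 is smaller); Mg²⁺ < Ca²⁺ (same group, period 3 vs 4); Ca²⁺ < Sr²⁺ (same group, period 4 vs 5).
Ordering all of them (including Ca²⁺) by radius gives Si⁴⁺ < Al³⁺ < Mg²⁺ < Ca²⁺ < Sr²⁺. That's 3.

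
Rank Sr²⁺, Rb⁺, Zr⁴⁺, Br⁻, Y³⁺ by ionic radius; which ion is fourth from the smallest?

Rb⁺

These species are isoelectronic with 36 electrons. The only difference is the number of protons: Zr⁴⁺ (Z=40), Y³⁺ (Z=39), Sr²⁺ (Z=38), Rb⁺ (Z=37), Br⁻ (Z=35). The strongest nuclear pull (Zr⁴⁺) gives the smallest ion.
That gives Zr⁴⁺ < Y³⁺ < Sr²⁺ < Rb⁺ < Br⁻. From the smallest end, number 4 is Rb⁺.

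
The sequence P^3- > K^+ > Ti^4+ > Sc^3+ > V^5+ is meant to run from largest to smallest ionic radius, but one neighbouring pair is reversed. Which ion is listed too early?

The pair Ti^4+, Sc^3+ is the wrong way round — they are isoelectronic (18 e⁻) and Ti has more protons than Sc (22 vs 21), making Ti^4+ smaller. All other adjacent pairs agree with periodic trends, so Ti^4+ is the misplaced ion.

Ti^4+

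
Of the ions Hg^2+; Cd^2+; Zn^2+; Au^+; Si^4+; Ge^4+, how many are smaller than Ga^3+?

2

Electron counts and nuclear charges: Si^4+ has 10 e⁻ (Z=14), Ge^4+ has 28 e⁻ (Z=32), Ga^3+ has 28 e⁻ (Z=31), Zn^2+ has 28 e⁻ (Z=30), Cd^2+ has 46 e⁻ (Z=48), Hg^2+ has 78 e⁻ (Z=80), Au^+ has 78 e⁻ (Z=79). Si^4+ < Ge^4+ (same group, 1 shell fewer); Ge^4+ < Ga^3+ (isoelectronic, higher Z=32 is smaller); Ga^3+ < Zn^2+ (both 28 e⁻, Z=31>30); Zn^2+ < Cd^2+ (same group, period 4 vs 5); Cd^2+ < Hg^2+ (same group, period 5 vs 6); Hg^2+ < Au^+ (both 78 e⁻, Z=80>79).
Overall: Si^4+ < Ge^4+ < Ga^3+ < Zn^2+ < Cd^2+ < Hg^2+ < Au^+. Ga^3+ has 2 below it and 4 above. That's 2.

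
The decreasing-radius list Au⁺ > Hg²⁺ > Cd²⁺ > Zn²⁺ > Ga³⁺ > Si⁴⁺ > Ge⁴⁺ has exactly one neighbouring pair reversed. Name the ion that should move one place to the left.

The pair Si⁴⁺, Ge⁴⁺ is the wrong way round — same group and charge — period 3 sits above period 4, so Si⁴⁺ is smaller. All other adjacent pairs agree with periodic trends, so Ge⁴⁺ is the misplaced ion.

Ge⁴⁺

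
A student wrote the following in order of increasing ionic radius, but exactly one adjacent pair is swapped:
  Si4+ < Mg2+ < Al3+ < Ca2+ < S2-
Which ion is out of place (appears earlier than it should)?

Check each adjacent pair. Mg2+ and Al3+ are reversed: Al3+ and Mg2+ share 10 electrons; the higher nuclear charge on Al (Z=13) contracts it more, so Al3+ < Mg2+. No other neighbouring pair contradicts the periodic trends, so Mg2+ is the ion listed too early.

Mg2+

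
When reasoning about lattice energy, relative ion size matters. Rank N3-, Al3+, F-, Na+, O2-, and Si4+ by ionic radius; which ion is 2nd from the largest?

O2-

Each ion has 10 electrons. The ranking follows nuclear charge in reverse — greater Z gives a smaller radius. Si4+ (Z=14), Al3+ (Z=13), Na+ (Z=11), F- (Z=9), O2- (Z=8), N3- (Z=7).
Ordering: Si4+ < Al3+ < Na+ < F- < O2- < N3-. The 2nd largest is O2-.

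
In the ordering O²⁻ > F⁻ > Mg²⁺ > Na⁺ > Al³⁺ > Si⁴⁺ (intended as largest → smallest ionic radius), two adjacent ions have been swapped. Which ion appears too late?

Scanning neighbour by neighbour, only Mg²⁺/Na⁺ violates a trend: both have 10 electrons but Z(Mg)=12 > Z(Na)=11, so Mg²⁺ should be the smaller of the two. That makes Na⁺ the one sitting a position late relative to where it belongs.

Na⁺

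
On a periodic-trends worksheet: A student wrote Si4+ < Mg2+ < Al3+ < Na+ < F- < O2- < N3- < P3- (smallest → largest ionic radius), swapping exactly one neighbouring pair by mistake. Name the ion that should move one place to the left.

Al3+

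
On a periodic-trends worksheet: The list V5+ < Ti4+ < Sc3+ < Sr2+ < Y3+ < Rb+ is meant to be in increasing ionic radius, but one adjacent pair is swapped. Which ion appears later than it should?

The pair Sr2+, Y3+ is the wrong way round — both have 36 electrons but Z(Y)=39 > Z(Sr)=38, so Y3+ should be the smaller of the two. All other adjacent pairs agree with periodic trends, so Y3+ is the misplaced ion.

Y3+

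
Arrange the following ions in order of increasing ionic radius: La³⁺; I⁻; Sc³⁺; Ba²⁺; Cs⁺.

Sc³⁺ < La³⁺ < Ba²⁺ < Cs⁺ < I⁻

Work out protons and electrons: Sc³⁺: 18 e⁻, Z=21, La³⁺: 54 e⁻, Z=57, Ba²⁺: 54 e⁻, Z=56, Cs⁺: 54 e⁻, Z=55, I⁻: 54 e⁻, Z=53. Sc³⁺ < La³⁺ (same group, 2 shells fewer); La³⁺ < Ba²⁺ (both 54 e⁻, Z=57>56); Ba²⁺ < Cs⁺ (isoelectronic, higher Z=56 is smaller); Cs⁺ < I⁻ (both 54 e⁻, Z=55>53).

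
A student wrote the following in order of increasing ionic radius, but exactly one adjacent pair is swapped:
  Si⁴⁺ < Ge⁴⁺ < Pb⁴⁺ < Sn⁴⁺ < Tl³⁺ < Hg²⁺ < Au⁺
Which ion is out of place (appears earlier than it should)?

Pb⁴⁺

Check each adjacent pair. Pb⁴⁺ and Sn⁴⁺ are reversed: both in group 14 with the same charge; Sn⁴⁺ (period 5) has the smaller radius. No other neighbouring pair contradicts the periodic trends, so Pb⁴⁺ is the ion listed too early.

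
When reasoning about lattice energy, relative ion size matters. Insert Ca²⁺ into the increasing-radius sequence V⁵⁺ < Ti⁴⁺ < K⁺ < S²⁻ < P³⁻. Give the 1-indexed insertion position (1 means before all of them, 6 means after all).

These species are isoelectronic with 18 electrons. The only difference is the number of protons: V⁵⁺ (Z=23), Ti⁴⁺ (Z=22), Ca²⁺ (Z=20), K⁺ (Z=19), S²⁻ (Z=16), P³⁻ (Z=15). The strongest nuclear pull (V⁵⁺) gives the smallest ion.
Putting Ca²⁺ in gives V⁵⁺ < Ti⁴⁺ < Ca²⁺ < K⁺ < S²⁻ < P³⁻; it lands at slot 3.

3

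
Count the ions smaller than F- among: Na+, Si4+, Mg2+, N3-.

All of these have 10 electrons (isoelectronic). With the same electron cloud, the ion with the most protons pulls it in tightest. Nuclear charges: Si4+ (Z=14), Mg2+ (Z=12), Na+ (Z=11), F- (Z=9), N3- (Z=7). Highest Z is smallest.
Relative to F-, the ions that are smaller are Si4+, Mg2+, Na+. So 3 are smaller.

3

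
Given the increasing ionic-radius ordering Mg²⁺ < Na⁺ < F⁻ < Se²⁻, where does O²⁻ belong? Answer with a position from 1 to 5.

4

Electron counts and nuclear charges: Mg²⁺ has 10 e⁻ (Z=12), Na⁺ has 10 e⁻ (Z=11), F⁻ has 10 e⁻ (Z=9), O²⁻ has 10 e⁻ (Z=8), Se²⁻ has 36 e⁻ (Z=34). Mg²⁺ < Na⁺ (both 10 e⁻, Z=12>11); Na⁺ < F⁻ (isoelectronic, higher Z=11 is smaller); F⁻ < O²⁻ (isoelectronic, higher Z=9 is smaller); O²⁻ < Se²⁻ (same group, 2 shells fewer).
With O²⁻ included the full order is Mg²⁺ < Na⁺ < F⁻ < O²⁻ < Se²⁻, so it takes position 4.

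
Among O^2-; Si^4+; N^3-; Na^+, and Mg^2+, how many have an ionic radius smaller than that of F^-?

3

All of these have 10 electrons (isoelectronic). With the same electron cloud, the ion with the most protons pulls it in tightest. Nuclear charges: Si^4+ (Z=14), Mg^2+ (Z=12), Na^+ (Z=11), F^- (Z=9), O^2- (Z=8), N^3- (Z=7). Highest Z is smallest.
Overall: Si^4+ < Mg^2+ < Na^+ < F^- < O^2- < N^3-. F^- has 3 below it and 2 above. Count: 3.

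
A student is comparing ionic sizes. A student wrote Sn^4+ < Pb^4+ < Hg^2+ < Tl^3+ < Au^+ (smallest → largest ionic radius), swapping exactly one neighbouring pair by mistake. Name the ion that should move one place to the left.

Compare adjacent ions: both have 78 electrons but Z(Tl)=81 > Z(Hg)=80, so Tl^3+ should be the smaller of the two — yet in this increasing list Hg^2+ sits before Tl^3+. Nothing else is reversed, so Tl^3+ should move one place to the left.

Tl^3+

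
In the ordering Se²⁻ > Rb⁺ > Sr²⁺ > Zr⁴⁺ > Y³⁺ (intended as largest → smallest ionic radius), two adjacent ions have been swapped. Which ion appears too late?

Y³⁺

The pair Zr⁴⁺, Y³⁺ is the wrong way round — both have 36 electrons but Z(Zr)=40 > Z(Y)=39, so Zr⁴⁺ should be the smaller of the two. All other adjacent pairs agree with periodic trends, so Y³⁺ is the misplaced ion.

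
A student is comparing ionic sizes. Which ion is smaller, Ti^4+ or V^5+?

These species are isoelectronic with 18 electrons. The only difference is the number of protons: V^5+ (Z=23), Ti^4+ (Z=22). The strongest nuclear pull (V^5+) gives the smallest ion.

V^5+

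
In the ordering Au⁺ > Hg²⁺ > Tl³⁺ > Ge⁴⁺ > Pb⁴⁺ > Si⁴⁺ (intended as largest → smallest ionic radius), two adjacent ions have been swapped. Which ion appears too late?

Pb⁴⁺

The pair Ge⁴⁺, Pb⁴⁺ is the wrong way round — Ge⁴⁺ and Pb⁴⁺ are in one column with the same charge; the lighter period-4 ion has 2 fewer shells and is smaller. All other adjacent pairs agree with periodic trends, so Pb⁴⁺ is the misplaced ion.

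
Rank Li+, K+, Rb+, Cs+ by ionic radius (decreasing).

These ions sit in one column with identical charge. Each step down the periodic table adds a principal shell, increasing the radius.

Cs+ > Rb+ > K+ > Li+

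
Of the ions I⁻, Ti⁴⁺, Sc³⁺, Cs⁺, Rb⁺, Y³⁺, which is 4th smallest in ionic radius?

Rb⁺

Ti⁴⁺: 18 e⁻, Z=22, Sc³⁺: 18 e⁻, Z=21, Y³⁺: 36 e⁻, Z=39, Rb⁺: 36 e⁻, Z=37, Cs⁺: 54 e⁻, Z=55, I⁻: 54 e⁻, Z=53. Ti⁴⁺ < Sc³⁺ (both 18 e⁻, Z=22>21); Sc³⁺ < Y³⁺ (same group, period 4 vs 5); Y³⁺ < Rb⁺ (both 36 e⁻, Z=39>37); Rb⁺ < Cs⁺ (same group, period 5 vs 6); Cs⁺ < I⁻ (isoelectronic, higher Z=55 is smaller).
Ordering: Ti⁴⁺ < Sc³⁺ < Y³⁺ < Rb⁺ < Cs⁺ < I⁻. The 4th smallest is Rb⁺.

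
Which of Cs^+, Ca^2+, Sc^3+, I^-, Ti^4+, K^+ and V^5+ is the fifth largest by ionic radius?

Sc^3+

Tabulating Z and e⁻: V^5+ has 18 e⁻ (Z=23), Ti^4+ has 18 e⁻ (Z=22), Sc^3+ has 18 e⁻ (Z=21), Ca^2+ has 18 e⁻ (Z=20), K^+ has 18 e⁻ (Z=19), Cs^+ has 54 e⁻ (Z=55), I^- has 54 e⁻ (Z=53). V^5+ < Ti^4+ (both 18 e⁻, Z=23>22); Ti^4+ < Sc^3+ (both 18 e⁻, Z=22>21); Sc^3+ < Ca^2+ (isoelectronic, higher Z=21 is smaller); Ca^2+ < K^+ (isoelectronic, higher Z=20 is smaller); K^+ < Cs^+ (same group, period 4 vs 6); Cs^+ < I^- (both 54 e⁻, Z=55>53).
Ordering: V^5+ < Ti^4+ < Sc^3+ < Ca^2+ < K^+ < Cs^+ < I^-. The fifth largest is Sc^3+.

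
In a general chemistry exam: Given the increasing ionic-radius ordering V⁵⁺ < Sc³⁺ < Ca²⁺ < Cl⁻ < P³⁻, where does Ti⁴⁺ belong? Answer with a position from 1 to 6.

Isoelectronic series (18 e⁻ each). Size is set by nuclear charge: more protons means a smaller ion. V⁵⁺ (Z=23), Ti⁴⁺ (Z=22), Sc³⁺ (Z=21), Ca²⁺ (Z=20), Cl⁻ (Z=17), P³⁻ (Z=15).
The complete sequence is V⁵⁺ < Ti⁴⁺ < Sc³⁺ < Ca²⁺ < Cl⁻ < P³⁻. Ti⁴⁺ sits at position 2.

2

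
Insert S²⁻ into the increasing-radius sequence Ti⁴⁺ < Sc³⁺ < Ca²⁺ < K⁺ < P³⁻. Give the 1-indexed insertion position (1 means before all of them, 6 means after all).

5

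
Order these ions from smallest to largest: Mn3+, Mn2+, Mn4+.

Mn4+ < Mn3+ < Mn2+

For a single element, ionic radius drops as positive charge rises — Mn4+ < Mn2+.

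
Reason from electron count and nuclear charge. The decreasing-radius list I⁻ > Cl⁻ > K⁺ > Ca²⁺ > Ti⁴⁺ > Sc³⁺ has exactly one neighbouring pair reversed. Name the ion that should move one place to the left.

Compare adjacent ions: they are isoelectronic (18 e⁻) and Ti has more protons than Sc (22 vs 21), making Ti⁴⁺ smaller — yet in this decreasing list Ti⁴⁺ sits before Sc³⁺. Nothing else is reversed, so Sc³⁺ should move one place to the left.

Sc³⁺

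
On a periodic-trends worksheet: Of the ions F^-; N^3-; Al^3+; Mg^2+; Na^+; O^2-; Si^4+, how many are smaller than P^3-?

Si^4+: 10 e⁻, Z=14, Al^3+: 10 e⁻, Z=13, Mg^2+: 10 e⁻, Z=12, Na^+: 10 e⁻, Z=11, F^-: 10 e⁻, Z=9, O^2-: 10 e⁻, Z=8, N^3-: 10 e⁻, Z=7, P^3-: 18 e⁻, Z=15. Si^4+ < Al^3+ (both 10 e⁻, Z=14>13); Al^3+ < Mg^2+ (isoelectronic, higher Z=13 is smaller); Mg^2+ < Na^+ (isoelectronic, higher Z=12 is smaller); Na^+ < F^- (both 10 e⁻, Z=11>9); F^- < O^2- (isoelectronic, higher Z=9 is smaller); O^2- < N^3- (both 10 e⁻, Z=8>7); N^3- < P^3- (same group, 1 shell fewer).
Overall: Si^4+ < Al^3+ < Mg^2+ < Na^+ < F^- < O^2- < N^3- < P^3-. P^3- has 7 below it and 0 above. So 7 are smaller.

7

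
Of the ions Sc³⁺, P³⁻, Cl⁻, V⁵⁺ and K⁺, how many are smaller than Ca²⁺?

2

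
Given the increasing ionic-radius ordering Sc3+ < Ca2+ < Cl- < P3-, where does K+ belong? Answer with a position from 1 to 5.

Isoelectronic series (18 e⁻ each). Size is set by nuclear charge: more protons means a smaller ion. Sc3+ (Z=21), Ca2+ (Z=20), K+ (Z=19), Cl- (Z=17), P3- (Z=15).
With K+ included the full order is Sc3+ < Ca2+ < K+ < Cl- < P3-, so it takes position 3.

3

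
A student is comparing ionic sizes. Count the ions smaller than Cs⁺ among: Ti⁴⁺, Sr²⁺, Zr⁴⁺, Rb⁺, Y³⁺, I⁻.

First list Z and electron count for each: Ti⁴⁺: 18 e⁻, Z=22, Zr⁴⁺: 36 e⁻, Z=40, Y³⁺: 36 e⁻, Z=39, Sr²⁺: 36 e⁻, Z=38, Rb⁺: 36 e⁻, Z=37, Cs⁺: 54 e⁻, Z=55, I⁻: 54 e⁻, Z=53. Ti⁴⁺ < Zr⁴⁺ (same group, period 4 vs 5); Zr⁴⁺ < Y³⁺ (both 36 e⁻, Z=40>39); Y³⁺ < Sr²⁺ (both 36 e⁻, Z=39>38); Sr²⁺ < Rb⁺ (both 36 e⁻, Z=38>37); Rb⁺ < Cs⁺ (same group, 1 shell fewer); Cs⁺ < I⁻ (both 54 e⁻, Z=55>53).
Placing each against Cs⁺: smaller — Ti⁴⁺, Zr⁴⁺, Y³⁺, Sr²⁺, Rb⁺; larger — I⁻. That's 5.

5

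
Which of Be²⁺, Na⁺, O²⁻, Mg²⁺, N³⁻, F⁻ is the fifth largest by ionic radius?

Be²⁺ (Z=4, 2 e⁻), Mg²⁺ (Z=12, 10 e⁻), Na⁺ (Z=11, 10 e⁻), F⁻ (Z=9, 10 e⁻), O²⁻ (Z=8, 10 e⁻), N³⁻ (Z=7, 10 e⁻). Be²⁺ < Mg²⁺ (same group, period 2 vs 3); Mg²⁺ < Na⁺ (both 10 e⁻, Z=12>11); Na⁺ < F⁻ (isoelectronic, higher Z=11 is smaller); F⁻ < O²⁻ (both 10 e⁻, Z=9>8); O²⁻ < N³⁻ (both 10 e⁻, Z=8>7).
So the order is Be²⁺ < Mg²⁺ < Na⁺ < F⁻ < O²⁻ < N³⁻; the 5th-largest ion is Mg²⁺.

Mg²⁺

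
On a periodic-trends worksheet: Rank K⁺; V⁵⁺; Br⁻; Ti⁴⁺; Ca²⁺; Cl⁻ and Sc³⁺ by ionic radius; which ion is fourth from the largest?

Ca²⁺

First list Z and electron count for each: V⁵⁺: 18 e⁻, Z=23, Ti⁴⁺: 18 e⁻, Z=22, Sc³⁺: 18 e⁻, Z=21, Ca²⁺: 18 e⁻, Z=20, K⁺: 18 e⁻, Z=19, Cl⁻: 18 e⁻, Z=17, Br⁻: 36 e⁻, Z=35. V⁵⁺ < Ti⁴⁺ (both 18 e⁻, Z=23>22); Ti⁴⁺ < Sc³⁺ (isoelectronic, higher Z=22 is smaller); Sc³⁺ < Ca²⁺ (both 18 e⁻, Z=21>20); Ca²⁺ < K⁺ (isoelectronic, higher Z=20 is smaller); K⁺ < Cl⁻ (isoelectronic, higher Z=19 is smaller); Cl⁻ < Br⁻ (same group, 1 shell fewer).
Full ascending order: V⁵⁺ < Ti⁴⁺ < Sc³⁺ < Ca²⁺ < K⁺ < Cl⁻ < Br⁻. Counting from the largest, position 4 is Ca²⁺.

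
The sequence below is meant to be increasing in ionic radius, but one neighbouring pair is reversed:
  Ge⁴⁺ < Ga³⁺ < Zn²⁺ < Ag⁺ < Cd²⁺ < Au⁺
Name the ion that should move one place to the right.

Ag⁺

Scanning neighbour by neighbour, only Ag⁺/Cd²⁺ violates a trend: both have 46 electrons but Z(Cd)=48 > Z(Ag)=47, so Cd²⁺ should be the smaller of the two. That makes Ag⁺ the one sitting a position early relative to where it belongs.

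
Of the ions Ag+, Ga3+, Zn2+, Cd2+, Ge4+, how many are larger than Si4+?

5

Electron counts and nuclear charges: Si4+ has 10 e⁻ (Z=14), Ge4+ has 28 e⁻ (Z=32), Ga3+ has 28 e⁻ (Z=31), Zn2+ has 28 e⁻ (Z=30), Cd2+ has 46 e⁻ (Z=48), Ag+ has 46 e⁻ (Z=47). Si4+ < Ge4+ (same group, 1 shell fewer); Ge4+ < Ga3+ (isoelectronic, higher Z=32 is smaller); Ga3+ < Zn2+ (both 28 e⁻, Z=31>30); Zn2+ < Cd2+ (same group, period 4 vs 5); Cd2+ < Ag+ (isoelectronic, higher Z=48 is smaller).
Ordering all of them (including Si4+) by radius gives Si4+ < Ge4+ < Ga3+ < Zn2+ < Cd2+ < Ag+. So 5 are larger.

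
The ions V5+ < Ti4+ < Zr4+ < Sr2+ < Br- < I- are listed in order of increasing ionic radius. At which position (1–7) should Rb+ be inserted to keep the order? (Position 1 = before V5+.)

5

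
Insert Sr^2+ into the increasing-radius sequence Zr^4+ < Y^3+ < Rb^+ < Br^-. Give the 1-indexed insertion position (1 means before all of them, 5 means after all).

3

All of these have 36 electrons (isoelectronic). With the same electron cloud, the ion with the most protons pulls it in tightest. Nuclear charges: Zr^4+ (Z=40), Y^3+ (Z=39), Sr^2+ (Z=38), Rb^+ (Z=37), Br^- (Z=35). Highest Z is smallest.
With Sr^2+ included the full order is Zr^4+ < Y^3+ < Sr^2+ < Rb^+ < Br^-, so it takes position 3.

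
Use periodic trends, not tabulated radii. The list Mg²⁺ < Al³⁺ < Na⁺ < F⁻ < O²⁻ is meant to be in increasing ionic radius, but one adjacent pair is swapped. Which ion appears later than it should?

Al³⁺

Check each adjacent pair. Mg²⁺ and Al³⁺ are reversed: Al³⁺ and Mg²⁺ share 10 electrons; the higher nuclear charge on Al (Z=13) contracts it more, so Al³⁺ < Mg²⁺. No other neighbouring pair contradicts the periodic trends, so Al³⁺ is the ion listed too late.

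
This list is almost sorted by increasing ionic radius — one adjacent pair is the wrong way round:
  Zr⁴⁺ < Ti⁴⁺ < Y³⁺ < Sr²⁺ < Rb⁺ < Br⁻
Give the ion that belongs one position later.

Zr⁴⁺

Scanning neighbour by neighbour, only Zr⁴⁺/Ti⁴⁺ violates a trend: both in group 4 with the same charge; Ti⁴⁺ (period 4) has the smaller radius. That makes Zr⁴⁺ the one sitting a position early relative to where it belongs.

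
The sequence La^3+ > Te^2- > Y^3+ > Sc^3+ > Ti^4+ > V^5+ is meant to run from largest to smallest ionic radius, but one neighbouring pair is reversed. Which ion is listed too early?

Check each adjacent pair. La^3+ and Te^2- are reversed: they are isoelectronic (54 e⁻) and La has more protons than Te (57 vs 52), making La^3+ smaller. No other neighbouring pair contradicts the periodic trends, so La^3+ is the ion listed too early.

La^3+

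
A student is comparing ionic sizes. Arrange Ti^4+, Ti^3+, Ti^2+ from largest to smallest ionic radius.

For a single element, ionic radius drops as positive charge rises — Ti^4+ < Ti^2+.

Ti^2+ > Ti^3+ > Ti^4+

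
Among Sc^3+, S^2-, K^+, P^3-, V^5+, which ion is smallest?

All of these have 18 electrons (isoelectronic). With the same electron cloud, the ion with the most protons pulls it in tightest. Nuclear charges: V^5+ (Z=23), Sc^3+ (Z=21), K^+ (Z=19), S^2- (Z=16), P^3- (Z=15). Highest Z is smallest.

V^5+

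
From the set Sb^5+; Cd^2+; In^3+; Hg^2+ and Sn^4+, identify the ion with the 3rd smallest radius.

Work out protons and electrons: Sb^5+ (Z=51, 46 e⁻), Sn^4+ (Z=50, 46 e⁻), In^3+ (Z=49, 46 e⁻), Cd^2+ (Z=48, 46 e⁻), Hg^2+ (Z=80, 78 e⁻). Sb^5+ < Sn^4+ (both 46 e⁻, Z=51>50); Sn^4+ < In^3+ (isoelectronic, higher Z=50 is smaller); In^3+ < Cd^2+ (both 46 e⁻, Z=49>48); Cd^2+ < Hg^2+ (same group, 1 shell fewer).
Full ascending order: Sb^5+ < Sn^4+ < In^3+ < Cd^2+ < Hg^2+. Counting from the smallest, position 3 is In^3+.

In^3+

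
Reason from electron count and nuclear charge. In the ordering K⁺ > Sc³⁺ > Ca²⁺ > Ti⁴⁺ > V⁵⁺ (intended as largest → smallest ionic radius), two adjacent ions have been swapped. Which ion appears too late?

The pair Sc³⁺, Ca²⁺ is the wrong way round — both have 18 electrons but Z(Sc)=21 > Z(Ca)=20, so Sc³⁺ should be the smaller of the two. All other adjacent pairs agree with periodic trends, so Ca²⁺ is the misplaced ion.

Ca²⁺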